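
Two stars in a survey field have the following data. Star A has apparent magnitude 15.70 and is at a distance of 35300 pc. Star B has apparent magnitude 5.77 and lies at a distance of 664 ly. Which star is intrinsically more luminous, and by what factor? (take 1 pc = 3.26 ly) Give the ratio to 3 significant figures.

Star A is more luminous, by a factor of 3.20.

Star A: M = m − 5 log₁₀ d + 5 = 15.70 − 5·4.5478 + 5 = -2.039
Star B: d = 664 ly / 3.26 = 203.7 pc
Star B: M = m − 5 log₁₀ d + 5 = 5.77 − 5·2.3090 + 5 = -0.775
ΔM = M_A − M_B = -2.039 − (-0.775) = -1.264; smaller M is more luminous → Star A.
L ratio = 10^(0.4 |ΔM|) = 10^0.506 = 3.204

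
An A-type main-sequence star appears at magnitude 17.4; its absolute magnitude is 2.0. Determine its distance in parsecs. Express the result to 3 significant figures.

d ≈ 12000 pc

Distance modulus: m − M = 17.4 − (2.0) = 15.400
m − M = 5 log₁₀ d − 5
log₁₀ d = (m − M)/5 + 1 = 4.0800
d = 10^4.0800 = 12020 pc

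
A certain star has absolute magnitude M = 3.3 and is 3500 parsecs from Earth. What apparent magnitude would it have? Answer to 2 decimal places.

m ≈ 16.02

m = M + 5 log₁₀ d − 5 = 3.3 + 5·3.5441 − 5 = 16.020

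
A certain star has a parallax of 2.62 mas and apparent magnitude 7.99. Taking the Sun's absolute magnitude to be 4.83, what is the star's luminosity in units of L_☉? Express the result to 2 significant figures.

L/L_☉ ≈ 79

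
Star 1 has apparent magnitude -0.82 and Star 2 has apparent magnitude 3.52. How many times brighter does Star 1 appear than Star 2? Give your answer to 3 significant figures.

Magnitude difference = -4.34
Flux ratio = 10^(−0.4 Δm) = 10^(−0.4 × -4.34) = 10^1.736 = 54.45

54.5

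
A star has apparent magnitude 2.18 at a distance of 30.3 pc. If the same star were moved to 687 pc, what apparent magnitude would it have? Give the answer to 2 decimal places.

Flux ∝ 1/d², so Δm = 5 log₁₀(d₂/d₁) = 5 log₁₀(687/30.3) = 6.778
m₂ = m₁ + Δm = 2.18 + (6.778) = 8.958

m ≈ 8.96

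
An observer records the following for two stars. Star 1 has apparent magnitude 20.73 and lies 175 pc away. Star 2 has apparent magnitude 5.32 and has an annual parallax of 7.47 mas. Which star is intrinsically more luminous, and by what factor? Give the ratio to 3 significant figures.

Star 2 is more luminous, by a factor of 854000.

Star 1: M = m − 5 log₁₀ d + 5 = 20.73 − 5·2.2430 + 5 = 14.515
Star 2: p = 7.47 mas = 7.47×10^-3″ → d = 1/p = 133.9 pc
Star 2: M = m − 5 log₁₀ d + 5 = 5.32 − 5·2.1267 + 5 = -0.313
ΔM = M_1 − M_2 = 14.515 − (-0.313) = 14.828; smaller M is more luminous → Star 2.
L ratio = 10^(0.4 |ΔM|) = 10^5.931 = 853700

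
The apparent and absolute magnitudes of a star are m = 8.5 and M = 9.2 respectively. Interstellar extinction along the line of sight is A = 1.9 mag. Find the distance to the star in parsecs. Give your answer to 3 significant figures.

d ≈ 3.02 pc

m − M = 5 log₁₀(d/10 pc) + A  ⇒  8.5 − (9.2) − 1.9 = 5 log₁₀(d/10)
-2.600 = 5 log₁₀(d/10)
log₁₀ d = (m − M − A)/5 + 1 = 0.4800
d = 10^0.4800 = 3.020 pc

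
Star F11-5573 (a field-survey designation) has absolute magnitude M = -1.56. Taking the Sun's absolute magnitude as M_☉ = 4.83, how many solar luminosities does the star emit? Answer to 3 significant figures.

L/L_☉ ≈ 360

M − M_☉ = -1.56 − 4.83 = -6.390
L/L_☉ = 10^(−0.4 (M − M_☉)) = 10^2.556 = 359.7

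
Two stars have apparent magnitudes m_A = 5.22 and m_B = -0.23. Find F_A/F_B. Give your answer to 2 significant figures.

F_A/F_B ≈ 6.6×10^-3

Δm = 5.22 − (-0.23) = 5.45
Flux ratio = 10^(−0.4 Δm) = 10^(−0.4 × 5.45) = 10^-2.180 = 6.607×10^-3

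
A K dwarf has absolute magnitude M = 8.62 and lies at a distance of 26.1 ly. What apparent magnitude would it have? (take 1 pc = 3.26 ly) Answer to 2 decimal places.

m ≈ 8.14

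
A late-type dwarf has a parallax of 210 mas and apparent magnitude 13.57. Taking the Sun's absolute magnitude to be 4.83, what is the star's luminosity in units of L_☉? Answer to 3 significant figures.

L/L_☉ ≈ 7.24×10^-5

d = 1/p = 1000/210 mas = 4.762 pc
M = m − 5 log₁₀ d + 5 = 13.57 − 5·0.6778 + 5 = 15.181
M − M_☉ = 15.181 − 4.83 = 10.351
L/L_☉ = 10^(−0.4 × 10.351) = 7.237×10^-5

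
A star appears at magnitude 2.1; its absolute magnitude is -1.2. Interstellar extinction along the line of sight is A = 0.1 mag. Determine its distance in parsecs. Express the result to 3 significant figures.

d ≈ 43.7 pc

m − M = 5 log₁₀(d/10 pc) + A  ⇒  2.1 − (-1.2) − 0.1 = 5 log₁₀(d/10)
3.200 = 5 log₁₀(d/10)
log₁₀ d = (m − M − A)/5 + 1 = 1.6400
d = 10^1.6400 = 43.65 pc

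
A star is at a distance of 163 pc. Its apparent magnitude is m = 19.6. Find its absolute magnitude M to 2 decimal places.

5 log₁₀(d/10 pc) = 5 log₁₀(163.0) − 5 = 6.061
M = m − 5 log₁₀(d/10) = 19.6 − 6.061 = 13.539

M ≈ 13.54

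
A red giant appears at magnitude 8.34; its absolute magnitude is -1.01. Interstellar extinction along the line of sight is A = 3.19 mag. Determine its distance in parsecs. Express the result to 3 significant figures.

d ≈ 171 pc

m − M = 5 log₁₀(d/10 pc) + A  ⇒  8.34 − (-1.01) − 3.19 = 5 log₁₀(d/10)
6.160 = 5 log₁₀(d/10)
log₁₀ d = (m − M − A)/5 + 1 = 2.2320
d = 10^2.2320 = 170.6 pc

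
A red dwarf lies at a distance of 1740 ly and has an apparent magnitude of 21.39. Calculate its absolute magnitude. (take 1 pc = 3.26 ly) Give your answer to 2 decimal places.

M ≈ 12.75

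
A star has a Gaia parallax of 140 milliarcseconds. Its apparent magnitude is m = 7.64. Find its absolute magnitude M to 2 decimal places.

M ≈ 8.37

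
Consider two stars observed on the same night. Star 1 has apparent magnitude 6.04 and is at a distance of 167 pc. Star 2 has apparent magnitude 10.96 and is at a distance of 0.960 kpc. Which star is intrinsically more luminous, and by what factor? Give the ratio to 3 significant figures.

Star 1 is more luminous, by a factor of 2.81.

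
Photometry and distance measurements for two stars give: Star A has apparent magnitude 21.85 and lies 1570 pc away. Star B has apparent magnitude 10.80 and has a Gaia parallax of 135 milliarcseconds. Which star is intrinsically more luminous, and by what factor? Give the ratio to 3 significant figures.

Star A: M = m − 5 log₁₀ d + 5 = 21.85 − 5·3.1959 + 5 = 10.871
Star B: p = 135 mas = 0.135″ → d = 1/p = 7.407 pc
Star B: M = m − 5 log₁₀ d + 5 = 10.80 − 5·0.8697 + 5 = 11.452
ΔM = M_A − M_B = 10.871 − (11.452) = -0.581; smaller M is more luminous → Star A.
L ratio = 10^(0.4 |ΔM|) = 10^0.232 = 1.708

Star A is more luminous, by a factor of 1.71.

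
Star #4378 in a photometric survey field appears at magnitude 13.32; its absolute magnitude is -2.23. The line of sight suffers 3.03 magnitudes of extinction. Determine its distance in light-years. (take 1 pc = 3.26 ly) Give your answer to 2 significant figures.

m − M = 5 log₁₀(d/10 pc) + A  ⇒  13.32 − (-2.23) − 3.03 = 5 log₁₀(d/10)
12.520 = 5 log₁₀(d/10)
log₁₀ d = (m − M − A)/5 + 1 = 3.5040
d = 10^3.5040 = 3192 pc
= 10400 ly

d ≈ 10000 ly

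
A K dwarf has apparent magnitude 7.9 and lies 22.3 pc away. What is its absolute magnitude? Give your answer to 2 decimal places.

M ≈ 6.16

5 log₁₀(d/10 pc) = 5 log₁₀(22.30) − 5 = 1.742
M = m − 5 log₁₀(d/10) = 7.9 − 1.742 = 6.158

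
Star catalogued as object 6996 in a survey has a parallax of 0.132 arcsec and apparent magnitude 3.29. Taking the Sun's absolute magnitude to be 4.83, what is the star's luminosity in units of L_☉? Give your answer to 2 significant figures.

L/L_☉ ≈ 2.4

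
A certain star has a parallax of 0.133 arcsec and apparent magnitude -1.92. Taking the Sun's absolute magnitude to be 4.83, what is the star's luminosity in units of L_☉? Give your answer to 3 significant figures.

L/L_☉ ≈ 283

d = 1/p = 1/0.133″ = 7.519 pc
M = m − 5 log₁₀ d + 5 = -1.92 − 5·0.8761 + 5 = -1.301
M − M_☉ = -1.301 − 4.83 = -6.131
L/L_☉ = 10^(−0.4 × -6.131) = 283.3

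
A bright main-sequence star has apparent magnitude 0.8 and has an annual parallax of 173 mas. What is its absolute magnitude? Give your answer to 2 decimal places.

p = 173 mas = 0.173″ → d = 1/p = 5.780 pc
5 log₁₀(d/10 pc) = 5 log₁₀(5.780) − 5 = -1.190
M = m − 5 log₁₀(d/10) = 0.8 + 1.190 = 1.990

M ≈ 1.99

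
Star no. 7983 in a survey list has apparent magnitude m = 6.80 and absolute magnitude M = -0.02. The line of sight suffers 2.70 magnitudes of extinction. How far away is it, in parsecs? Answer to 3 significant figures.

d ≈ 66.7 pc

m − M = 5 log₁₀(d/10 pc) + A  ⇒  6.80 − (-0.02) − 2.70 = 5 log₁₀(d/10)
4.120 = 5 log₁₀(d/10)
log₁₀ d = (m − M − A)/5 + 1 = 1.8240
d = 10^1.8240 = 66.68 pc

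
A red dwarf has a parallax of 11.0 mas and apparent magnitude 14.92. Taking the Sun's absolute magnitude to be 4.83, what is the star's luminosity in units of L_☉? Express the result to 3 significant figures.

d = 1/p = 1000/11.0 mas = 90.91 pc
M = m − 5 log₁₀ d + 5 = 14.92 − 5·1.9586 + 5 = 10.127
M − M_☉ = 10.127 − 4.83 = 5.297
L/L_☉ = 10^(−0.4 × 5.297) = 7.607×10^-3

L/L_☉ ≈ 7.61×10^-3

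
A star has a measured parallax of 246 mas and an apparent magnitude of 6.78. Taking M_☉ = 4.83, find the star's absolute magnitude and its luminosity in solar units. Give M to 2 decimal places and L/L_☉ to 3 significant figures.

d = 1/p = 1000/246 mas = 4.065 pc
M = m − 5 log₁₀ d + 5 = 6.78 − 5·0.6091 + 5 = 8.735
M − M_☉ = 8.735 − 4.83 = 3.905
L/L_☉ = 10^(−0.4 × 3.905) = 0.02742

M ≈ 8.73; L/L_☉ ≈ 0.0274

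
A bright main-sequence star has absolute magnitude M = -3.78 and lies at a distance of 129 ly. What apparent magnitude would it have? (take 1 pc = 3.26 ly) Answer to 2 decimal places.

d = 129 ly / 3.26 = 39.57 pc
m = M + 5 log₁₀ d − 5 = -3.78 + 5·1.5974 − 5 = -0.793

m ≈ -0.79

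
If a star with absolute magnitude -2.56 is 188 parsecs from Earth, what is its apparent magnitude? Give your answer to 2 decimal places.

m ≈ 3.81

m = M + 5 log₁₀ d − 5 = -2.56 + 5·2.2742 − 5 = 3.811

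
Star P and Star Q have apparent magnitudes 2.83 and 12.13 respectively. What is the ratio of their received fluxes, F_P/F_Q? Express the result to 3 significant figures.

Δm = 2.83 − (12.13) = -9.30
Flux ratio = 10^(−0.4 Δm) = 10^(−0.4 × -9.30) = 10^3.720 = 5248

F_P/F_Q ≈ 5250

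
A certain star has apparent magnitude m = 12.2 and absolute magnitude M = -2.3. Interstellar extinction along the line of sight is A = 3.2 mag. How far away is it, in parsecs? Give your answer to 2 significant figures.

m − M = 5 log₁₀(d/10 pc) + A  ⇒  12.2 − (-2.3) − 3.2 = 5 log₁₀(d/10)
11.300 = 5 log₁₀(d/10)
log₁₀ d = (m − M − A)/5 + 1 = 3.2600
d = 10^3.2600 = 1820 pc

d ≈ 1800 pc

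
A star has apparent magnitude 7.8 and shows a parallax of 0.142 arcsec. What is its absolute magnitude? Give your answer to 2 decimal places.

M ≈ 8.56

d = 1/p = 1/0.142″ = 7.042 pc
5 log₁₀(d/10 pc) = 5 log₁₀(7.042) − 5 = -0.761
M = m − 5 log₁₀(d/10) = 7.8 + 0.761 = 8.561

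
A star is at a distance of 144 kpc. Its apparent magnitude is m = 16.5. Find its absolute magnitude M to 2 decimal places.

M ≈ -4.29

d = 144 kpc = 144000 pc
5 log₁₀(d/10 pc) = 5 log₁₀(144000) − 5 = 20.792
M = m − 5 log₁₀(d/10) = 16.5 − 20.792 = -4.292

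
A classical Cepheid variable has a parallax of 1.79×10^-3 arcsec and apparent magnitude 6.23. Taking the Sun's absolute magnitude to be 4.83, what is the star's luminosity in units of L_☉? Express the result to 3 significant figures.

L/L_☉ ≈ 860

d = 1/p = 1/1.79×10^-3″ = 558.7 pc
M = m − 5 log₁₀ d + 5 = 6.23 − 5·2.7471 + 5 = -2.506
M − M_☉ = -2.506 − 4.83 = -7.336
L/L_☉ = 10^(−0.4 × -7.336) = 859.6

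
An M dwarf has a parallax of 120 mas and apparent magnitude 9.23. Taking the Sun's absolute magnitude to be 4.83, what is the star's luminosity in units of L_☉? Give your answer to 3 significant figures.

d = 1/p = 1000/120 mas = 8.333 pc
M = m − 5 log₁₀ d + 5 = 9.23 − 5·0.9208 + 5 = 9.626
M − M_☉ = 9.626 − 4.83 = 4.796
L/L_☉ = 10^(−0.4 × 4.796) = 0.01207

L/L_☉ ≈ 0.0121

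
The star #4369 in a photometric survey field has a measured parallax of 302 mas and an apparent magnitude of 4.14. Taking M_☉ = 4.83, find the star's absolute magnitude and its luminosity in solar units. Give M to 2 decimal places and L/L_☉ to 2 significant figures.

M ≈ 6.54; L/L_☉ ≈ 0.21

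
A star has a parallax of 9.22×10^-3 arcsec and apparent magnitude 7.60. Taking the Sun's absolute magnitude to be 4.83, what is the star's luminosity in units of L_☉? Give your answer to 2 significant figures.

d = 1/p = 1/9.22×10^-3″ = 108.5 pc
M = m − 5 log₁₀ d + 5 = 7.60 − 5·2.0353 + 5 = 2.424
M − M_☉ = 2.424 − 4.83 = -2.406
L/L_☉ = 10^(−0.4 × -2.406) = 9.174

L/L_☉ ≈ 9.2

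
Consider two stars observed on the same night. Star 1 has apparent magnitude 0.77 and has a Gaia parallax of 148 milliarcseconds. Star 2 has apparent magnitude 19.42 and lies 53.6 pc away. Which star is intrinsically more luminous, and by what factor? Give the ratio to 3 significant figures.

Star 1: p = 148 mas = 0.148″ → d = 1/p = 6.757 pc
Star 1: M = m − 5 log₁₀ d + 5 = 0.77 − 5·0.8297 + 5 = 1.621
Star 2: M = m − 5 log₁₀ d + 5 = 19.42 − 5·1.7292 + 5 = 15.774
ΔM = M_1 − M_2 = 1.621 − (15.774) = -14.153; smaller M is more luminous → Star 1.
L ratio = 10^(0.4 |ΔM|) = 10^5.661 = 458300

Star 1 is more luminous, by a factor of 458000.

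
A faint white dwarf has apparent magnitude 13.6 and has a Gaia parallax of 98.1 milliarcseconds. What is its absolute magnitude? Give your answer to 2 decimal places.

M ≈ 13.56

p = 98.1 mas = 0.0981″ → d = 1/p = 10.19 pc
5 log₁₀(d/10 pc) = 5 log₁₀(10.19) − 5 = 0.042
M = m − 5 log₁₀(d/10) = 13.6 − 0.042 = 13.558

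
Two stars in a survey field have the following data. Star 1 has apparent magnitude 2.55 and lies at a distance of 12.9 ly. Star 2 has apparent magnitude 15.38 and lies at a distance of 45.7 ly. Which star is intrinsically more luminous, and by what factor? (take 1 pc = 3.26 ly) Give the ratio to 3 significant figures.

Star 1: d = 12.9 ly / 3.26 = 3.957 pc
Star 1: M = m − 5 log₁₀ d + 5 = 2.55 − 5·0.5974 + 5 = 4.563
Star 2: d = 45.7 ly / 3.26 = 14.02 pc
Star 2: M = m − 5 log₁₀ d + 5 = 15.38 − 5·1.1467 + 5 = 14.647
ΔM = M_1 − M_2 = 4.563 − (14.647) = -10.083; smaller M is more luminous → Star 1.
L ratio = 10^(0.4 |ΔM|) = 10^4.033 = 10800

Star 1 is more luminous, by a factor of 10800.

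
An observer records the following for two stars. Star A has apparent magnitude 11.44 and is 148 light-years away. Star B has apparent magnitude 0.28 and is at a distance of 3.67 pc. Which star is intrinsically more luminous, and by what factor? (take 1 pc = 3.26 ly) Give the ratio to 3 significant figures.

Star B is more luminous, by a factor of 190.

Star A: d = 148 ly / 3.26 = 45.40 pc
Star A: M = m − 5 log₁₀ d + 5 = 11.44 − 5·1.6570 + 5 = 8.155
Star B: M = m − 5 log₁₀ d + 5 = 0.28 − 5·0.5647 + 5 = 2.457
ΔM = M_A − M_B = 8.155 − (2.457) = 5.698; smaller M is more luminous → Star B.
L ratio = 10^(0.4 |ΔM|) = 10^2.279 = 190.2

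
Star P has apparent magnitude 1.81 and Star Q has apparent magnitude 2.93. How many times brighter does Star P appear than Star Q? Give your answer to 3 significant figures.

Δm = 1.81 − (2.93) = -1.12
Flux ratio = 10^(−0.4 Δm) = 10^(−0.4 × -1.12) = 10^0.448 = 2.805

2.81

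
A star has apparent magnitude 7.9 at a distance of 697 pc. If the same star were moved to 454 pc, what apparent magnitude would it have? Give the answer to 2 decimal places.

Flux ∝ 1/d², so Δm = 5 log₁₀(d₂/d₁) = 5 log₁₀(454/697) = -0.931
m₂ = m₁ + Δm = 7.9 + (-0.931) = 6.969

m ≈ 6.97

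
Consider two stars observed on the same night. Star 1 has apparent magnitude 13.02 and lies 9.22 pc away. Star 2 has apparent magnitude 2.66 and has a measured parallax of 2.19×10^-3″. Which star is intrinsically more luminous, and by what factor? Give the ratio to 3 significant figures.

Star 1: M = m − 5 log₁₀ d + 5 = 13.02 − 5·0.9647 + 5 = 13.196
Star 2: d = 1/p = 1/2.19×10^-3″ = 456.6 pc
Star 2: M = m − 5 log₁₀ d + 5 = 2.66 − 5·2.6596 + 5 = -5.638
ΔM = M_1 − M_2 = 13.196 − (-5.638) = 18.834; smaller M is more luminous → Star 2.
L ratio = 10^(0.4 |ΔM|) = 10^7.534 = 3.417×10^7

Star 2 is more luminous, by a factor of 3.42×10^7.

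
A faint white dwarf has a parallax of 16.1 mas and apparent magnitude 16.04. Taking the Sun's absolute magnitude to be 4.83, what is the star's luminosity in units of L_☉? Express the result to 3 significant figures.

d = 1/p = 1000/16.1 mas = 62.11 pc
M = m − 5 log₁₀ d + 5 = 16.04 − 5·1.7932 + 5 = 12.074
M − M_☉ = 12.074 − 4.83 = 7.244
L/L_☉ = 10^(−0.4 × 7.244) = 1.266×10^-3

L/L_☉ ≈ 1.27×10^-3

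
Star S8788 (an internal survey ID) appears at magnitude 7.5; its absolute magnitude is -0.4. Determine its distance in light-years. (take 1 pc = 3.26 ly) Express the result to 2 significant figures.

μ = m − M = 7.900
m − M = 5 log₁₀ d − 5
log₁₀ d = (m − M)/5 + 1 = 2.5800
d = 10^2.5800 = 380.2 pc
= 1239 ly

d ≈ 1200 ly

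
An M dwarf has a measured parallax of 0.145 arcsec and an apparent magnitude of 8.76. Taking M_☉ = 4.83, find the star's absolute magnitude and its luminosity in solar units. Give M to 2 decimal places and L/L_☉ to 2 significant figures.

d = 1/p = 1/0.145″ = 6.897 pc
M = m − 5 log₁₀ d + 5 = 8.76 − 5·0.8386 + 5 = 9.567
M − M_☉ = 9.567 − 4.83 = 4.737
L/L_☉ = 10^(−0.4 × 4.737) = 0.01274

M ≈ 9.57; L/L_☉ ≈ 0.013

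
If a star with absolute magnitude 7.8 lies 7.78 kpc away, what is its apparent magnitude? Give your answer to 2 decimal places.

d = 7.78 kpc = 7780 pc
m = M + 5 log₁₀ d − 5 = 7.8 + 5·3.8910 − 5 = 22.255

m ≈ 22.25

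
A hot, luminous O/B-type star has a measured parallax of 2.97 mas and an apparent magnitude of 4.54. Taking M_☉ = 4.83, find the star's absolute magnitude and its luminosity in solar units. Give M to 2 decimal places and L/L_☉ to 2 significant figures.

M ≈ -3.10; L/L_☉ ≈ 1500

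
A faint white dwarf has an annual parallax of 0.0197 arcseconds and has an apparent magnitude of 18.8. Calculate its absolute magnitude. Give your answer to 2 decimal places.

M ≈ 15.27

d = 1/p = 1/0.0197″ = 50.76 pc
5 log₁₀(d/10 pc) = 5 log₁₀(50.76) − 5 = 3.528
M = m − 5 log₁₀(d/10) = 18.8 − 3.528 = 15.272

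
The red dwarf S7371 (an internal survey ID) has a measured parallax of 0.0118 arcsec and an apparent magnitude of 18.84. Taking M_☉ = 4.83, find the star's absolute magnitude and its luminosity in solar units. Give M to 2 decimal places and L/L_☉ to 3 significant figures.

M ≈ 14.20; L/L_☉ ≈ 1.79×10^-4

d = 1/p = 1/0.0118″ = 84.75 pc
M = m − 5 log₁₀ d + 5 = 18.84 − 5·1.9281 + 5 = 14.199
M − M_☉ = 14.199 − 4.83 = 9.369
L/L_☉ = 10^(−0.4 × 9.369) = 1.787×10^-4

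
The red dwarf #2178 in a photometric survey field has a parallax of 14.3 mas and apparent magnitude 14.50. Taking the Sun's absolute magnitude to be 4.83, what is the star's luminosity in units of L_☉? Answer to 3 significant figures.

L/L_☉ ≈ 6.63×10^-3

d = 1/p = 1000/14.3 mas = 69.93 pc
M = m − 5 log₁₀ d + 5 = 14.50 − 5·1.8447 + 5 = 10.277
M − M_☉ = 10.277 − 4.83 = 5.447
L/L_☉ = 10^(−0.4 × 5.447) = 6.627×10^-3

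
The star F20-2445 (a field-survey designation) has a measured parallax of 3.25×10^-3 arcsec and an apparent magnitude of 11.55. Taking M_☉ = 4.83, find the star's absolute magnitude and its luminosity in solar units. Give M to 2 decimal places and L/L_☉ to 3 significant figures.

M ≈ 4.11; L/L_☉ ≈ 1.94

d = 1/p = 1/3.25×10^-3″ = 307.7 pc
M = m − 5 log₁₀ d + 5 = 11.55 − 5·2.4881 + 5 = 4.109
M − M_☉ = 4.109 − 4.83 = -0.721
L/L_☉ = 10^(−0.4 × -0.721) = 1.942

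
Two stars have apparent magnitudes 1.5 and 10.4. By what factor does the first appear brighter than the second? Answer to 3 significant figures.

Magnitude difference = -8.9
Flux ratio = 10^(−0.4 Δm) = 10^(−0.4 × -8.9) = 10^3.560 = 3631

3630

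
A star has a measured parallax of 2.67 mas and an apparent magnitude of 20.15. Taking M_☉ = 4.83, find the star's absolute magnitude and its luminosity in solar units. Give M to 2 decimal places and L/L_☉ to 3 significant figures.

M ≈ 12.28; L/L_☉ ≈ 1.04×10^-3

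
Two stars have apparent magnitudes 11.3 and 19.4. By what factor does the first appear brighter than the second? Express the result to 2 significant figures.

Δm = 11.3 − (19.4) = -8.1
Flux ratio = 10^(−0.4 Δm) = 10^(−0.4 × -8.1) = 10^3.240 = 1738

1700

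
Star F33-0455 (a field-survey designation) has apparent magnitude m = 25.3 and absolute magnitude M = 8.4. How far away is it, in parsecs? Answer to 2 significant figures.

d ≈ 24000 pc

Distance modulus: m − M = 25.3 − (8.4) = 16.900
m − M = 5 log₁₀ d − 5
log₁₀ d = (m − M)/5 + 1 = 4.3800
d = 10^4.3800 = 23990 pc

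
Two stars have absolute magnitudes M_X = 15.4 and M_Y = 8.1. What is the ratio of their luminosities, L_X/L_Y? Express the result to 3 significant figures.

ΔM = M_X − M_Y = 7.3
L_X/L_Y = 10^(−0.4 ΔM) = 10^-2.920 = 1.202×10^-3

L_X/L_Y ≈ 1.20×10^-3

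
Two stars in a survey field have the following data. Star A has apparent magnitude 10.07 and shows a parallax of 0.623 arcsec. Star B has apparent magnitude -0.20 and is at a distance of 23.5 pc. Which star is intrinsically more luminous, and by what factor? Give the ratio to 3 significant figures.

Star B is more luminous, by a factor of 2.75×10^6.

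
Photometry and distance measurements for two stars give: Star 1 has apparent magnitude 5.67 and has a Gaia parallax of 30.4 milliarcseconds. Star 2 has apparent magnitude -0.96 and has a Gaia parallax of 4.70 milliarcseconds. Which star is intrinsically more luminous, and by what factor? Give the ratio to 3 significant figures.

Star 2 is more luminous, by a factor of 18800.

Star 1: p = 30.4 mas = 0.0304″ → d = 1/p = 32.89 pc
Star 1: M = m − 5 log₁₀ d + 5 = 5.67 − 5·1.5171 + 5 = 3.084
Star 2: p = 4.70 mas = 4.70×10^-3″ → d = 1/p = 212.8 pc
Star 2: M = m − 5 log₁₀ d + 5 = -0.96 − 5·2.3279 + 5 = -7.600
ΔM = M_1 − M_2 = 3.084 − (-7.600) = 10.684; smaller M is more luminous → Star 2.
L ratio = 10^(0.4 |ΔM|) = 10^4.274 = 18770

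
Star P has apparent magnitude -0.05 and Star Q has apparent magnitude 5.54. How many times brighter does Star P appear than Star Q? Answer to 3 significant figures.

172

Magnitude difference = -5.59
Flux ratio = 10^(−0.4 Δm) = 10^(−0.4 × -5.59) = 10^2.236 = 172.2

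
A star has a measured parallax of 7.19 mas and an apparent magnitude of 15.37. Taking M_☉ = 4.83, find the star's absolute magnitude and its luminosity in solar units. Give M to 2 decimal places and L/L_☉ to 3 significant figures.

M ≈ 9.65; L/L_☉ ≈ 0.0118

d = 1/p = 1000/7.19 mas = 139.1 pc
M = m − 5 log₁₀ d + 5 = 15.37 − 5·2.1433 + 5 = 9.654
M − M_☉ = 9.654 − 4.83 = 4.824
L/L_☉ = 10^(−0.4 × 4.824) = 0.01176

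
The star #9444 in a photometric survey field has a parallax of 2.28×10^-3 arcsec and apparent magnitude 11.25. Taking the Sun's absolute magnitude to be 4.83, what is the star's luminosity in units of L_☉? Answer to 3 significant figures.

d = 1/p = 1/2.28×10^-3″ = 438.6 pc
M = m − 5 log₁₀ d + 5 = 11.25 − 5·2.6421 + 5 = 3.040
M − M_☉ = 3.040 − 4.83 = -1.790
L/L_☉ = 10^(−0.4 × -1.790) = 5.202

L/L_☉ ≈ 5.20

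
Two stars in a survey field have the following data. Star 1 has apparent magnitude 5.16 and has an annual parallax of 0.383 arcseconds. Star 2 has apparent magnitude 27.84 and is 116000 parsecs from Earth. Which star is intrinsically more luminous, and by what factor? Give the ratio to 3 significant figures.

Star 2 is more luminous, by a factor of 1.67.

Star 1: d = 1/p = 1/0.383″ = 2.611 pc
Star 1: M = m − 5 log₁₀ d + 5 = 5.16 − 5·0.4168 + 5 = 8.076
Star 2: M = m − 5 log₁₀ d + 5 = 27.84 − 5·5.0645 + 5 = 7.518
ΔM = M_1 − M_2 = 8.076 − (7.518) = 0.558; smaller M is more luminous → Star 2.
L ratio = 10^(0.4 |ΔM|) = 10^0.223 = 1.672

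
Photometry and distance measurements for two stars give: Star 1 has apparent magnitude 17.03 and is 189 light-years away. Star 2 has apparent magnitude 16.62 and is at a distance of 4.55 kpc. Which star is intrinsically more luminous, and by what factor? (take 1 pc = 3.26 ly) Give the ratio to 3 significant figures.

Star 1: d = 189 ly / 3.26 = 57.98 pc
Star 1: M = m − 5 log₁₀ d + 5 = 17.03 − 5·1.7632 + 5 = 13.214
Star 2: d = 4.55 kpc = 4550 pc
Star 2: M = m − 5 log₁₀ d + 5 = 16.62 − 5·3.6580 + 5 = 3.330
ΔM = M_1 − M_2 = 13.214 − (3.330) = 9.884; smaller M is more luminous → Star 2.
L ratio = 10^(0.4 |ΔM|) = 10^3.954 = 8985

Star 2 is more luminous, by a factor of 8990.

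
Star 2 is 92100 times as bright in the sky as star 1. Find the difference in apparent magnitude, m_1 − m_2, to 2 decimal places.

Pogson: Δm = −2.5 log₁₀(ratio) = −2.5 log₁₀(92100) = −2.5 × 4.9643 = -12.411
Star 2 is brighter so has the smaller magnitude: m_1 − m_2 is positive.

m_1 − m_2 ≈ 12.41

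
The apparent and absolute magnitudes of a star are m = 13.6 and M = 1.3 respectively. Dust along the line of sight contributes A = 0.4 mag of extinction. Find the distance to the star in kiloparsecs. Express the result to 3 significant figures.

m − M = 5 log₁₀(d/10 pc) + A  ⇒  13.6 − (1.3) − 0.4 = 5 log₁₀(d/10)
11.900 = 5 log₁₀(d/10)
log₁₀ d = (m − M − A)/5 + 1 = 3.3800
d = 10^3.3800 = 2399 pc
= 2.399 kpc

d ≈ 2.40 kpc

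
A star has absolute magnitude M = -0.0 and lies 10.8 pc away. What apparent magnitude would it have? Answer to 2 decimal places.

m ≈ 0.17

m = M + 5 log₁₀ d − 5 = -0.0 + 5·1.0334 − 5 = 0.167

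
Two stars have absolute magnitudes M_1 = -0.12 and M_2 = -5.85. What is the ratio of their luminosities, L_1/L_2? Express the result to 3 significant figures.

ΔM = M_1 − M_2 = 5.73
L_1/L_2 = 10^(−0.4 ΔM) = 10^-2.292 = 5.105×10^-3

L_1/L_2 ≈ 5.11×10^-3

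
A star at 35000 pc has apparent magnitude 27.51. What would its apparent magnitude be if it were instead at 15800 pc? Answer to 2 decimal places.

m ≈ 25.78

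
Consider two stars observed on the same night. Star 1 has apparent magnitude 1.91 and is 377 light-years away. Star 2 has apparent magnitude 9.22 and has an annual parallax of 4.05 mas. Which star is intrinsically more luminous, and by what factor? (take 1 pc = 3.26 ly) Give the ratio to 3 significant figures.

Star 1 is more luminous, by a factor of 184.

Star 1: d = 377 ly / 3.26 = 115.6 pc
Star 1: M = m − 5 log₁₀ d + 5 = 1.91 − 5·2.0631 + 5 = -3.406
Star 2: p = 4.05 mas = 4.05×10^-3″ → d = 1/p = 246.9 pc
Star 2: M = m − 5 log₁₀ d + 5 = 9.22 − 5·2.3925 + 5 = 2.257
ΔM = M_1 − M_2 = -3.406 − (2.257) = -5.663; smaller M is more luminous → Star 1.
L ratio = 10^(0.4 |ΔM|) = 10^2.265 = 184.1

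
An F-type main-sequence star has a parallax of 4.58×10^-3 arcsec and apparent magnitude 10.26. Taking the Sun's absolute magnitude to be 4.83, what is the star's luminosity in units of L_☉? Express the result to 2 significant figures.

L/L_☉ ≈ 3.2

d = 1/p = 1/4.58×10^-3″ = 218.3 pc
M = m − 5 log₁₀ d + 5 = 10.26 − 5·2.3391 + 5 = 3.564
M − M_☉ = 3.564 − 4.83 = -1.266
L/L_☉ = 10^(−0.4 × -1.266) = 3.208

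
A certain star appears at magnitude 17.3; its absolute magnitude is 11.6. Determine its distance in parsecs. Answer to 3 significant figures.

Distance modulus: m − M = 17.3 − (11.6) = 5.700
m − M = 5 log₁₀ d − 5
log₁₀ d = (m − M)/5 + 1 = 2.1400
d = 10^2.1400 = 138.0 pc

d ≈ 138 pc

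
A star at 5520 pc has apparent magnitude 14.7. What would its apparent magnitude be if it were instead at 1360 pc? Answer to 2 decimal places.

Flux ∝ 1/d², so Δm = 5 log₁₀(d₂/d₁) = 5 log₁₀(1360/5520) = -3.042
m₂ = m₁ + Δm = 14.7 + (-3.042) = 11.658

m ≈ 11.66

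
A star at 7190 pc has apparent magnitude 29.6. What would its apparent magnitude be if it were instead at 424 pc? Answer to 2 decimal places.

Flux ∝ 1/d², so Δm = 5 log₁₀(d₂/d₁) = 5 log₁₀(424/7190) = -6.147
m₂ = m₁ + Δm = 29.6 + (-6.147) = 23.453

m ≈ 23.45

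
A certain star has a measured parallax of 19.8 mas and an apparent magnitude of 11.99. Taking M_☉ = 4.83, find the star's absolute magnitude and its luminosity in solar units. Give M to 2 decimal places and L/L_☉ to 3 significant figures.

d = 1/p = 1000/19.8 mas = 50.51 pc
M = m − 5 log₁₀ d + 5 = 11.99 − 5·1.7033 + 5 = 8.473
M − M_☉ = 8.473 − 4.83 = 3.643
L/L_☉ = 10^(−0.4 × 3.643) = 0.03489

M ≈ 8.47; L/L_☉ ≈ 0.0349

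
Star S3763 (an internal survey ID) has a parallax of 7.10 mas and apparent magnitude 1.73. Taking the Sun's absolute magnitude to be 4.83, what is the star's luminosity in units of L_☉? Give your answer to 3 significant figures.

L/L_☉ ≈ 3450

d = 1/p = 1000/7.10 mas = 140.8 pc
M = m − 5 log₁₀ d + 5 = 1.73 − 5·2.1487 + 5 = -4.014
M − M_☉ = -4.014 − 4.83 = -8.844
L/L_☉ = 10^(−0.4 × -8.844) = 3447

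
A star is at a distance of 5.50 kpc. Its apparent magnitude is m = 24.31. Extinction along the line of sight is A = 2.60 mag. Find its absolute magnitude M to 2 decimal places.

d = 5.50 kpc = 5500 pc
5 log₁₀(d/10 pc) = 5 log₁₀(5500) − 5 = 13.702
M = m − 5 log₁₀(d/10) − A = 24.31 − 13.702 − 2.60 = 8.008

M ≈ 8.01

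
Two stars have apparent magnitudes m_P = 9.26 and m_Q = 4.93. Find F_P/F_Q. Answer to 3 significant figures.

Magnitude difference = 4.33
Flux ratio = 10^(−0.4 Δm) = 10^(−0.4 × 4.33) = 10^-1.732 = 0.01854

F_P/F_Q ≈ 0.0185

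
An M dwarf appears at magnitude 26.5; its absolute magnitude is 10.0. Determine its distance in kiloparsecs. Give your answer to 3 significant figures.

d ≈ 20.0 kpc

Distance modulus: m − M = 26.5 − (10.0) = 16.500
m − M = 5 log₁₀ d − 5
log₁₀ d = (m − M)/5 + 1 = 4.3000
d = 10^4.3000 = 19950 pc
= 19.95 kpc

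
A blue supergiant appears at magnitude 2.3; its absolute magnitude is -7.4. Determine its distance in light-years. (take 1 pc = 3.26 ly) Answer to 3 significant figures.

d ≈ 2840 ly

μ = m − M = 9.700
m − M = 5 log₁₀ d − 5
log₁₀ d = (m − M)/5 + 1 = 2.9400
d = 10^2.9400 = 871.0 pc
= 2839 ly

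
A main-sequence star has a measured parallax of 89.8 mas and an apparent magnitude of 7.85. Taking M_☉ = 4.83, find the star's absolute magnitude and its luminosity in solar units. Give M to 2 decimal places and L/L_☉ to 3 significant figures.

d = 1/p = 1000/89.8 mas = 11.14 pc
M = m − 5 log₁₀ d + 5 = 7.85 − 5·1.0467 + 5 = 7.616
M − M_☉ = 7.616 − 4.83 = 2.786
L/L_☉ = 10^(−0.4 × 2.786) = 0.07682

M ≈ 7.62; L/L_☉ ≈ 0.0768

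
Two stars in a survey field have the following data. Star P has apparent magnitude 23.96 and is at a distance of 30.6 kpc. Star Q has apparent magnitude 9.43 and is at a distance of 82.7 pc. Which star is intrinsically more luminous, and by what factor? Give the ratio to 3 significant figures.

Star P: d = 30.6 kpc = 30600 pc
Star P: M = m − 5 log₁₀ d + 5 = 23.96 − 5·4.4857 + 5 = 6.531
Star Q: M = m − 5 log₁₀ d + 5 = 9.43 − 5·1.9175 + 5 = 4.842
ΔM = M_P − M_Q = 6.531 − (4.842) = 1.689; smaller M is more luminous → Star Q.
L ratio = 10^(0.4 |ΔM|) = 10^0.676 = 4.738

Star Q is more luminous, by a factor of 4.74.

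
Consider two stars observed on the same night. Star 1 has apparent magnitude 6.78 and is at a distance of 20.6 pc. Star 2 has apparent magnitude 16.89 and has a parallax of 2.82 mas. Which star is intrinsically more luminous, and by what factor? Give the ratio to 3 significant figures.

Star 1 is more luminous, by a factor of 37.3.

Star 1: M = m − 5 log₁₀ d + 5 = 6.78 − 5·1.3139 + 5 = 5.211
Star 2: p = 2.82 mas = 2.82×10^-3″ → d = 1/p = 354.6 pc
Star 2: M = m − 5 log₁₀ d + 5 = 16.89 − 5·2.5498 + 5 = 9.141
ΔM = M_1 − M_2 = 5.211 − (9.141) = -3.931; smaller M is more luminous → Star 1.
L ratio = 10^(0.4 |ΔM|) = 10^1.572 = 37.35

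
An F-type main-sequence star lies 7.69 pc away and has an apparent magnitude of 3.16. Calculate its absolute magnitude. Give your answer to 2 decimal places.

M ≈ 3.73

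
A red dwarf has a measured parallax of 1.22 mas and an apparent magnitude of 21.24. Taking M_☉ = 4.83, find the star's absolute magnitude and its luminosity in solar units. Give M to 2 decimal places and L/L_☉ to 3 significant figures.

d = 1/p = 1000/1.22 mas = 819.7 pc
M = m − 5 log₁₀ d + 5 = 21.24 − 5·2.9136 + 5 = 11.672
M − M_☉ = 11.672 − 4.83 = 6.842
L/L_☉ = 10^(−0.4 × 6.842) = 1.833×10^-3

M ≈ 11.67; L/L_☉ ≈ 1.83×10^-3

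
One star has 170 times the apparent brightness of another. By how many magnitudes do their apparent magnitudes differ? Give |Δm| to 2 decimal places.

Pogson: Δm = −2.5 log₁₀(ratio) = −2.5 log₁₀(170) = −2.5 × 2.2304 = -5.576

|Δm| ≈ 5.58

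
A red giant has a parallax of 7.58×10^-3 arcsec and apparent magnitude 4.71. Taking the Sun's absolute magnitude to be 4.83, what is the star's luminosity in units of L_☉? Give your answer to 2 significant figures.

d = 1/p = 1/7.58×10^-3″ = 131.9 pc
M = m − 5 log₁₀ d + 5 = 4.71 − 5·2.1203 + 5 = -0.892
M − M_☉ = -0.892 − 4.83 = -5.722
L/L_☉ = 10^(−0.4 × -5.722) = 194.4

L/L_☉ ≈ 190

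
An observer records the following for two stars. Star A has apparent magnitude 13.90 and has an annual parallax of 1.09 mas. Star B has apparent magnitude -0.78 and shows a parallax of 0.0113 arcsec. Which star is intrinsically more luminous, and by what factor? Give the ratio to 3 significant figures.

Star B is more luminous, by a factor of 6930.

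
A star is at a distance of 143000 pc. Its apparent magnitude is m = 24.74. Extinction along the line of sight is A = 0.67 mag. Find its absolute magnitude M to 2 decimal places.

M ≈ 3.29

5 log₁₀(d/10 pc) = 5 log₁₀(143000) − 5 = 20.777
M = m − 5 log₁₀(d/10) − A = 24.74 − 20.777 − 0.67 = 3.293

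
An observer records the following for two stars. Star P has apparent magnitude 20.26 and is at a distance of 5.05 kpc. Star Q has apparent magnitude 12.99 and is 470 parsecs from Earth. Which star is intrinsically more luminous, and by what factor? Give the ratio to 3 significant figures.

Star P: d = 5.05 kpc = 5050 pc
Star P: M = m − 5 log₁₀ d + 5 = 20.26 − 5·3.7033 + 5 = 6.744
Star Q: M = m − 5 log₁₀ d + 5 = 12.99 − 5·2.6721 + 5 = 4.630
ΔM = M_P − M_Q = 6.744 − (4.630) = 2.114; smaller M is more luminous → Star Q.
L ratio = 10^(0.4 |ΔM|) = 10^0.846 = 7.008

Star Q is more luminous, by a factor of 7.01.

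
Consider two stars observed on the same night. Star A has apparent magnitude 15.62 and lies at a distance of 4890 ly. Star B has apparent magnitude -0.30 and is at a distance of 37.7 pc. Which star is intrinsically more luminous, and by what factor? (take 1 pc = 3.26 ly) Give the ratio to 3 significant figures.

Star B is more luminous, by a factor of 1470.

Star A: d = 4890 ly / 3.26 = 1500 pc
Star A: M = m − 5 log₁₀ d + 5 = 15.62 − 5·3.1761 + 5 = 4.740
Star B: M = m − 5 log₁₀ d + 5 = -0.30 − 5·1.5763 + 5 = -3.182
ΔM = M_A − M_B = 4.740 − (-3.182) = 7.921; smaller M is more luminous → Star B.
L ratio = 10^(0.4 |ΔM|) = 10^3.169 = 1474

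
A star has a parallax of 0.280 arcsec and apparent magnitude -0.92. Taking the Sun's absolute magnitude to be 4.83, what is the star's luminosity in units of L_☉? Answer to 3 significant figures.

L/L_☉ ≈ 25.4

d = 1/p = 1/0.280″ = 3.571 pc
M = m − 5 log₁₀ d + 5 = -0.92 − 5·0.5528 + 5 = 1.316
M − M_☉ = 1.316 − 4.83 = -3.514
L/L_☉ = 10^(−0.4 × -3.514) = 25.45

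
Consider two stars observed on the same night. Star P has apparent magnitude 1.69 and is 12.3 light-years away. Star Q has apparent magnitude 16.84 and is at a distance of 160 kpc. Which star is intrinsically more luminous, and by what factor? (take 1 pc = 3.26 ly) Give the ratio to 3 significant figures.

Star Q is more luminous, by a factor of 1570.

Star P: d = 12.3 ly / 3.26 = 3.773 pc
Star P: M = m − 5 log₁₀ d + 5 = 1.69 − 5·0.5767 + 5 = 3.807
Star Q: d = 160 kpc = 160000 pc
Star Q: M = m − 5 log₁₀ d + 5 = 16.84 − 5·5.2041 + 5 = -4.181
ΔM = M_P − M_Q = 3.807 − (-4.181) = 7.987; smaller M is more luminous → Star Q.
L ratio = 10^(0.4 |ΔM|) = 10^3.195 = 1566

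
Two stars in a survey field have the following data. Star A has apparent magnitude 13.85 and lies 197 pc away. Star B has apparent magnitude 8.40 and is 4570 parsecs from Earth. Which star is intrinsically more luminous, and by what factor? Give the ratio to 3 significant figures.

Star B is more luminous, by a factor of 81500.

Star A: M = m − 5 log₁₀ d + 5 = 13.85 − 5·2.2945 + 5 = 7.378
Star B: M = m − 5 log₁₀ d + 5 = 8.40 − 5·3.6599 + 5 = -4.900
ΔM = M_A − M_B = 7.378 − (-4.900) = 12.277; smaller M is more luminous → Star B.
L ratio = 10^(0.4 |ΔM|) = 10^4.911 = 81450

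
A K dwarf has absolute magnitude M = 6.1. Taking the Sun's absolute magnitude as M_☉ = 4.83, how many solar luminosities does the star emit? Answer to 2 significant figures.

M − M_☉ = 6.1 − 4.83 = 1.270
L/L_☉ = 10^(−0.4 (M − M_☉)) = 10^-0.508 = 0.3105

L/L_☉ ≈ 0.31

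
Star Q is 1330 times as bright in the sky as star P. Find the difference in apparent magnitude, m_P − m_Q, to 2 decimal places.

m_P − m_Q ≈ 7.81

Pogson: Δm = −2.5 log₁₀(ratio) = −2.5 log₁₀(1330) = −2.5 × 3.1239 = -7.810
Star Q is brighter so has the smaller magnitude: m_P − m_Q is positive.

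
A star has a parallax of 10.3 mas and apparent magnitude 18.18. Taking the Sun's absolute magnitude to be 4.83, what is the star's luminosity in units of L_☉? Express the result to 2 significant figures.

L/L_☉ ≈ 4.3×10^-4

d = 1/p = 1000/10.3 mas = 97.09 pc
M = m − 5 log₁₀ d + 5 = 18.18 − 5·1.9872 + 5 = 13.244
M − M_☉ = 13.244 − 4.83 = 8.414
L/L_☉ = 10^(−0.4 × 8.414) = 4.308×10^-4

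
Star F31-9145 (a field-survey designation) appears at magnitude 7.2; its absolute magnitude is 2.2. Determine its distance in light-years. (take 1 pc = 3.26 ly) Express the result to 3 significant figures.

d ≈ 326 ly

μ = m − M = 5.000
m − M = 5 log₁₀ d − 5
log₁₀ d = (m − M)/5 + 1 = 2.0000
d = 10^2.0000 = 100.0 pc
= 326.0 ly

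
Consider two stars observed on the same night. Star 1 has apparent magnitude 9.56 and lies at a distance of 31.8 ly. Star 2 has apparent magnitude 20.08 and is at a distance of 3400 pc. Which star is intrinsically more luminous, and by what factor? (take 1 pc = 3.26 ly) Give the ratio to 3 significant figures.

Star 1: d = 31.8 ly / 3.26 = 9.755 pc
Star 1: M = m − 5 log₁₀ d + 5 = 9.56 − 5·0.9892 + 5 = 9.614
Star 2: M = m − 5 log₁₀ d + 5 = 20.08 − 5·3.5315 + 5 = 7.423
ΔM = M_1 − M_2 = 9.614 − (7.423) = 2.191; smaller M is more luminous → Star 2.
L ratio = 10^(0.4 |ΔM|) = 10^0.877 = 7.526

Star 2 is more luminous, by a factor of 7.53.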